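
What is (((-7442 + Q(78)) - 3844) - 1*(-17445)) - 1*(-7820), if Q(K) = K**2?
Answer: 20063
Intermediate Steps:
(((-7442 + Q(78)) - 3844) - 1*(-17445)) - 1*(-7820) = (((-7442 + 78**2) - 3844) - 1*(-17445)) - 1*(-7820) = (((-7442 + 6084) - 3844) + 17445) + 7820 = ((-1358 - 3844) + 17445) + 7820 = (-5202 + 17445) + 7820 = 12243 + 7820 = 20063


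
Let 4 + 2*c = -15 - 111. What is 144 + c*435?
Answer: -28131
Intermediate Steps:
c = -65 (c = -2 + (-15 - 111)/2 = -2 + (½)*(-126) = -2 - 63 = -65)
144 + c*435 = 144 - 65*435 = 144 - 28275 = -28131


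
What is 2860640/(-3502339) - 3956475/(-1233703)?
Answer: 10327736545105/4320846131317 ≈ 2.3902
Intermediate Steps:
2860640/(-3502339) - 3956475/(-1233703) = 2860640*(-1/3502339) - 3956475*(-1/1233703) = -2860640/3502339 + 3956475/1233703 = 10327736545105/4320846131317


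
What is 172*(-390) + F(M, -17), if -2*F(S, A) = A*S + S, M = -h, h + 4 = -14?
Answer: -66936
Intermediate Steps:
h = -18 (h = -4 - 14 = -18)
M = 18 (M = -1*(-18) = 18)
F(S, A) = -S/2 - A*S/2 (F(S, A) = -(A*S + S)/2 = -(S + A*S)/2 = -S/2 - A*S/2)
172*(-390) + F(M, -17) = 172*(-390) - ½*18*(1 - 17) = -67080 - ½*18*(-16) = -67080 + 144 = -66936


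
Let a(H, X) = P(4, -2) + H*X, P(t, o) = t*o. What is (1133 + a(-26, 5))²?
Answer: 990025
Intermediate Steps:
P(t, o) = o*t
a(H, X) = -8 + H*X (a(H, X) = -2*4 + H*X = -8 + H*X)
(1133 + a(-26, 5))² = (1133 + (-8 - 26*5))² = (1133 + (-8 - 130))² = (1133 - 138)² = 995² = 990025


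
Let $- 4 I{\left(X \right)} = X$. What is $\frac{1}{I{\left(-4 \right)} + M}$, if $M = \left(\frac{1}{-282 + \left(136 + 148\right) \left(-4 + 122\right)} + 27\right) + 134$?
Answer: $\frac{33230}{5383261} \approx 0.0061728$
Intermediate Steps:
$I{\left(X \right)} = - \frac{X}{4}$
$M = \frac{5350031}{33230}$ ($M = \left(\frac{1}{-282 + 284 \cdot 118} + 27\right) + 134 = \left(\frac{1}{-282 + 33512} + 27\right) + 134 = \left(\frac{1}{33230} + 27\right) + 134 = \frac{897211}{33230} + 134 = \frac{5350031}{33230} \approx 161.0$)
$\frac{1}{I{\left(-4 \right)} + M} = \frac{1}{\left(- \frac{1}{4}\right) \left(-4\right) + \frac{5350031}{33230}} = \frac{1}{1 + \frac{5350031}{33230}} = \frac{1}{\frac{5383261}{33230}} = \frac{33230}{5383261}$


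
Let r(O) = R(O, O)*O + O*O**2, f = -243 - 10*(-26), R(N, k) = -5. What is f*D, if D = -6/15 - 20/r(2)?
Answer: 816/5 ≈ 163.20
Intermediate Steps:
f = 17 (f = -243 + 260 = 17)
r(O) = O**3 - 5*O (r(O) = -5*O + O*O**2 = -5*O + O**3 = O**3 - 5*O)
D = 48/5 (D = -6/15 - 20*1/(2*(-5 + 2**2)) = -6*1/15 - 20*1/(2*(-5 + 4)) = -2/5 - 20/(2*(-1)) = -2/5 - 20/(-2) = -2/5 - 20*(-1/2) = -2/5 + 10 = 48/5 ≈ 9.6000)
f*D = 17*(48/5) = 816/5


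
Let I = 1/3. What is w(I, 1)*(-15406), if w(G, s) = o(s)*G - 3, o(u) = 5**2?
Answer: -246496/3 ≈ -82165.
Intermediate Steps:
I = 1/3 (I = 1*(1/3) = 1/3 ≈ 0.33333)
o(u) = 25
w(G, s) = -3 + 25*G (w(G, s) = 25*G - 3 = -3 + 25*G)
w(I, 1)*(-15406) = (-3 + 25*(1/3))*(-15406) = (-3 + 25/3)*(-15406) = (16/3)*(-15406) = -246496/3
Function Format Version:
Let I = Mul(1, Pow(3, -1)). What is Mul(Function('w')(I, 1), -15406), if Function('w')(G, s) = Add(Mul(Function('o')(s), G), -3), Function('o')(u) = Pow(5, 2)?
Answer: Rational(-246496, 3) ≈ -82165.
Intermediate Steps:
I = Rational(1, 3) (I = Mul(1, Rational(1, 3)) = Rational(1, 3) ≈ 0.33333)
Function('o')(u) = 25
Function('w')(G, s) = Add(-3, Mul(25, G)) (Function('w')(G, s) = Add(Mul(25, G), -3) = Add(-3, Mul(25, G)))
Mul(Function('w')(I, 1), -15406) = Mul(Add(-3, Mul(25, Rational(1, 3))), -15406) = Mul(Add(-3, Rational(25, 3)), -15406) = Mul(Rational(16, 3), -15406) = Rational(-246496, 3)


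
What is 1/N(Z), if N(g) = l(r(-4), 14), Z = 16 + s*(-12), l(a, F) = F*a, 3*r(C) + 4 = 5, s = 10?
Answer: 3/14 ≈ 0.21429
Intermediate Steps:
r(C) = ⅓ (r(C) = -4/3 + (⅓)*5 = -4/3 + 5/3 = ⅓)
Z = -104 (Z = 16 + 10*(-12) = 16 - 120 = -104)
N(g) = 14/3 (N(g) = 14*(⅓) = 14/3)
1/N(Z) = 1/(14/3) = 3/14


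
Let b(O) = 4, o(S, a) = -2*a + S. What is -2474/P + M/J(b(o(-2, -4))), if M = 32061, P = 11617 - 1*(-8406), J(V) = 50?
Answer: 641833703/1001150 ≈ 641.10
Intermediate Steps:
o(S, a) = S - 2*a
P = 20023 (P = 11617 + 8406 = 20023)
-2474/P + M/J(b(o(-2, -4))) = -2474/20023 + 32061/50 = 641833703/1001150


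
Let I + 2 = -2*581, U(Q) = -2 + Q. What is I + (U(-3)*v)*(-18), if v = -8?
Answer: -1884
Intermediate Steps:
I = -1164 (I = -2 - 2*581 = -2 - 1162 = -1164)
I + (U(-3)*v)*(-18) = -1164 + ((-2 - 3)*(-8))*(-18) = -1164 - 5*(-8)*(-18) = -1164 + 40*(-18) = -1164 - 720 = -1884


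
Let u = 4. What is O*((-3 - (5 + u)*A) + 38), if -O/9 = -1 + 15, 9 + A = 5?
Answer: -8946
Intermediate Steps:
A = -4 (A = -9 + 5 = -4)
O = -126 (O = -9*(-1 + 15) = -9*14 = -126)
O*((-3 - (5 + u)*A) + 38) = -126*((-3 - (5 + 4)*(-4)) + 38) = -126*((-3 - 9*(-4)) + 38) = -126*((-3 - 1*(-36)) + 38) = -126*((-3 + 36) + 38) = -126*(33 + 38) = -126*71 = -8946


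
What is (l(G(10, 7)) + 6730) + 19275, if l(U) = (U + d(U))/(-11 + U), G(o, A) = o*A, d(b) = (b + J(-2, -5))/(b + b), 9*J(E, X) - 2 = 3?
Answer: 386660107/14868 ≈ 26006.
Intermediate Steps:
J(E, X) = 5/9 (J(E, X) = 2/9 + (⅑)*3 = 2/9 + ⅓ = 5/9)
d(b) = (5/9 + b)/(2*b) (d(b) = (b + 5/9)/(b + b) = (5/9 + b)/((2*b)) = (5/9 + b)*(1/(2*b)) = (5/9 + b)/(2*b))
G(o, A) = A*o
l(U) = (U + (5 + 9*U)/(18*U))/(-11 + U)
(l(G(10, 7)) + 6730) + 19275 = ((5/18 + (7*10)² + (7*10)/2)/(((7*10))*(-11 + 7*10)) + 6730) + 19275 = ((5/18 + 70² + (½)*70)/(70*(-11 + 70)) + 6730) + 19275 = ((1/70)*(5/18 + 4900 + 35)/59 + 6730) + 19275 = ((1/70)*(1/59)*(88835/18) + 6730) + 19275 = (17767/14868 + 6730) + 19275 = 100079407/14868 + 19275 = 386660107/14868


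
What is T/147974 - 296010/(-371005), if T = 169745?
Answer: 21355605493/10979818774 ≈ 1.9450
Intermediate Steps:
T/147974 - 296010/(-371005) = 169745/147974 - 296010/(-371005) = 169745*(1/147974) - 296010*(-1/371005) = 169745/147974 + 59202/74201 = 21355605493/10979818774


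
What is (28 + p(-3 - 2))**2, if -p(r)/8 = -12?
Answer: 15376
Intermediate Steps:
p(r) = 96 (p(r) = -8*(-12) = 96)
(28 + p(-3 - 2))**2 = (28 + 96)**2 = 124**2 = 15376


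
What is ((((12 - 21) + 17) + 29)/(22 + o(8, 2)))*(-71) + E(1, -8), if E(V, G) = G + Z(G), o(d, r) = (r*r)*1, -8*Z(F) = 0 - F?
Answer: -2861/26 ≈ -110.04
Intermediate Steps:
Z(F) = F/8 (Z(F) = -(0 - F)/8 = -(-1)*F/8 = F/8)
o(d, r) = r² (o(d, r) = r²*1 = r²)
E(V, G) = 9*G/8 (E(V, G) = G + G/8 = 9*G/8)
((((12 - 21) + 17) + 29)/(22 + o(8, 2)))*(-71) + E(1, -8) = ((((12 - 21) + 17) + 29)/(22 + 2²))*(-71) + (9/8)*(-8) = (((-9 + 17) + 29)/(22 + 4))*(-71) - 9 = ((8 + 29)/26)*(-71) - 9 = (37*(1/26))*(-71) - 9 = (37/26)*(-71) - 9 = -2627/26 - 9 = -2861/26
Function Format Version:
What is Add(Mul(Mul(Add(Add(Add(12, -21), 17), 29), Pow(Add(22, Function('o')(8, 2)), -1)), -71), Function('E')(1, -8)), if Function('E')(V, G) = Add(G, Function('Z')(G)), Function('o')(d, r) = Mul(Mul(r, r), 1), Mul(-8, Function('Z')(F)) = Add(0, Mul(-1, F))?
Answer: Rational(-2861, 26) ≈ -110.04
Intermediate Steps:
Function('Z')(F) = Mul(Rational(1, 8), F) (Function('Z')(F) = Mul(Rational(-1, 8), Add(0, Mul(-1, F))) = Mul(Rational(-1, 8), Mul(-1, F)) = Mul(Rational(1, 8), F))
Function('o')(d, r) = Pow(r, 2) (Function('o')(d, r) = Mul(Pow(r, 2), 1) = Pow(r, 2))
Function('E')(V, G) = Mul(Rational(9, 8), G) (Function('E')(V, G) = Add(G, Mul(Rational(1, 8), G)) = Mul(Rational(9, 8), G))
Add(Mul(Mul(Add(Add(Add(12, -21), 17), 29), Pow(Add(22, Function('o')(8, 2)), -1)), -71), Function('E')(1, -8)) = Add(Mul(Mul(Add(Add(Add(12, -21), 17), 29), Pow(Add(22, Pow(2, 2)), -1)), -71), Mul(Rational(9, 8), -8)) = Add(Mul(Mul(Add(Add(-9, 17), 29), Pow(Add(22, 4), -1)), -71), -9) = Add(Mul(Mul(Add(8, 29), Pow(26, -1)), -71), -9) = Add(Mul(Mul(37, Rational(1, 26)), -71), -9) = Add(Mul(Rational(37, 26), -71), -9) = Add(Rational(-2627, 26), -9) = Rational(-2861, 26)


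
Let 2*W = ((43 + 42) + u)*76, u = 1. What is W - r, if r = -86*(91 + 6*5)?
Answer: 13674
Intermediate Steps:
W = 3268 (W = (((43 + 42) + 1)*76)/2 = ((85 + 1)*76)/2 = (86*76)/2 = (½)*6536 = 3268)
r = -10406 (r = -86*(91 + 30) = -86*121 = -10406)
W - r = 3268 - 1*(-10406) = 3268 + 10406 = 13674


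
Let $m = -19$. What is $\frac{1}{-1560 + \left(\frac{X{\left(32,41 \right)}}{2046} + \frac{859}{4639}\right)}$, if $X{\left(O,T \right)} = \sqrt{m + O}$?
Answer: $- \frac{140518352440813644}{219182610134023135703} - \frac{44030576766 \sqrt{13}}{219182610134023135703} \approx -0.0006411$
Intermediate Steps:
$X{\left(O,T \right)} = \sqrt{-19 + O}$
$\frac{1}{-1560 + \left(\frac{X{\left(32,41 \right)}}{2046} + \frac{859}{4639}\right)} = \frac{1}{-1560 + \left(\frac{\sqrt{-19 + 32}}{2046} + \frac{859}{4639}\right)} = \frac{1}{-1560 + \left(\sqrt{13} \cdot \frac{1}{2046} + 859 \cdot \frac{1}{4639}\right)} = \frac{1}{-1560 + \left(\frac{\sqrt{13}}{2046} + \frac{859}{4639}\right)} = \frac{1}{-1560 + \left(\frac{859}{4639} + \frac{\sqrt{13}}{2046}\right)} = \frac{1}{- \frac{7235981}{4639} + \frac{\sqrt{13}}{2046}}$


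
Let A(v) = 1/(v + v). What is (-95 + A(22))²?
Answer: 17464041/1936 ≈ 9020.7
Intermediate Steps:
A(v) = 1/(2*v)
(-95 + A(22))² = (-95 + (½)/22)² = (-95 + (½)*(1/22))² = (-95 + 1/44)² = (-4179/44)² = 17464041/1936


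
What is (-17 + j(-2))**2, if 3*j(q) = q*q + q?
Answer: 2401/9 ≈ 266.78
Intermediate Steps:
j(q) = q/3 + q**2/3 (j(q) = (q*q + q)/3 = (q**2 + q)/3 = (q + q**2)/3 = q/3 + q**2/3)
(-17 + j(-2))**2 = (-17 + (1/3)*(-2)*(1 - 2))**2 = (-17 + (1/3)*(-2)*(-1))**2 = (-17 + 2/3)**2 = (-49/3)**2 = 2401/9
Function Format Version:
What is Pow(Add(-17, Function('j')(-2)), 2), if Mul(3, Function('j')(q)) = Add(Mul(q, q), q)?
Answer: Rational(2401, 9) ≈ 266.78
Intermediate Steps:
Function('j')(q) = Add(Mul(Rational(1, 3), q), Mul(Rational(1, 3), Pow(q, 2))) (Function('j')(q) = Mul(Rational(1, 3), Add(Mul(q, q), q)) = Mul(Rational(1, 3), Add(Pow(q, 2), q)) = Mul(Rational(1, 3), Add(q, Pow(q, 2))) = Add(Mul(Rational(1, 3), q), Mul(Rational(1, 3), Pow(q, 2))))
Pow(Add(-17, Function('j')(-2)), 2) = Pow(Add(-17, Mul(Rational(1, 3), -2, Add(1, -2))), 2) = Pow(Add(-17, Mul(Rational(1, 3), -2, -1)), 2) = Pow(Add(-17, Rational(2, 3)), 2) = Pow(Rational(-49, 3), 2) = Rational(2401, 9)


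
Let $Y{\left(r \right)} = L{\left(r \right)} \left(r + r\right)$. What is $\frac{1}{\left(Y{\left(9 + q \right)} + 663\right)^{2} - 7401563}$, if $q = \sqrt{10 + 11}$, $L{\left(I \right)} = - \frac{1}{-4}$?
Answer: $- \frac{1987429}{13824556431806} - \frac{1335 \sqrt{21}}{96771895022642} \approx -1.4382 \cdot 10^{-7}$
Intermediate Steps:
$L{\left(I \right)} = \frac{1}{4}$ ($L{\left(I \right)} = \left(-1\right) \left(- \frac{1}{4}\right) = \frac{1}{4}$)
$q = \sqrt{21} \approx 4.5826$
$Y{\left(r \right)} = \frac{r}{2}$ ($Y{\left(r \right)} = \frac{r + r}{4} = \frac{2 r}{4} = \frac{r}{2}$)
$\frac{1}{\left(Y{\left(9 + q \right)} + 663\right)^{2} - 7401563} = \frac{1}{\left(\frac{9 + \sqrt{21}}{2} + 663\right)^{2} - 7401563} = \frac{1}{\left(\left(\frac{9}{2} + \frac{\sqrt{21}}{2}\right) + 663\right)^{2} - 7401563} = \frac{1}{\left(\frac{1335}{2} + \frac{\sqrt{21}}{2}\right)^{2} - 7401563} = \frac{1}{-7401563 + \left(\frac{1335}{2} + \frac{\sqrt{21}}{2}\right)^{2}}$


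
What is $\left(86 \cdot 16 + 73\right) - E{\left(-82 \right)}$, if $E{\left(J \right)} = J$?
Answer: $1531$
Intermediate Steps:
$\left(86 \cdot 16 + 73\right) - E{\left(-82 \right)} = \left(86 \cdot 16 + 73\right) - -82 = \left(1376 + 73\right) + 82 = 1449 + 82 = 1531$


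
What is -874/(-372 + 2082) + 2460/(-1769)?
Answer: -151387/79605 ≈ -1.9017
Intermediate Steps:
-874/(-372 + 2082) + 2460/(-1769) = -874/1710 + 2460*(-1/1769) = -874*1/1710 - 2460/1769 = -23/45 - 2460/1769 = -151387/79605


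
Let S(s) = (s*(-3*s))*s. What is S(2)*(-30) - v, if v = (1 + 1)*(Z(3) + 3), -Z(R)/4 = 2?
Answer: 730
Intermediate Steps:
S(s) = -3*s**3 (S(s) = (-3*s**2)*s = -3*s**3)
Z(R) = -8 (Z(R) = -4*2 = -8)
v = -10 (v = (1 + 1)*(-8 + 3) = 2*(-5) = -10)
S(2)*(-30) - v = -3*2**3*(-30) - 1*(-10) = -3*8*(-30) + 10 = -24*(-30) + 10 = 720 + 10 = 730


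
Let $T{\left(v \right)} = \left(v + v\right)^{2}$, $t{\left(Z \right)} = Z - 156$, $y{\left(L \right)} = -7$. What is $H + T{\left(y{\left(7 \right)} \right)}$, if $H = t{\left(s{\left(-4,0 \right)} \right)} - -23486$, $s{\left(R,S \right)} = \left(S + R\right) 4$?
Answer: $23510$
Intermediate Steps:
$s{\left(R,S \right)} = 4 R + 4 S$ ($s{\left(R,S \right)} = \left(R + S\right) 4 = 4 R + 4 S$)
$t{\left(Z \right)} = -156 + Z$
$T{\left(v \right)} = 4 v^{2}$ ($T{\left(v \right)} = \left(2 v\right)^{2} = 4 v^{2}$)
$H = 23314$ ($H = \left(-156 + \left(4 \left(-4\right) + 4 \cdot 0\right)\right) - -23486 = \left(-156 + \left(-16 + 0\right)\right) + 23486 = \left(-156 - 16\right) + 23486 = -172 + 23486 = 23314$)
$H + T{\left(y{\left(7 \right)} \right)} = 23314 + 4 \left(-7\right)^{2} = 23314 + 4 \cdot 49 = 23314 + 196 = 23510$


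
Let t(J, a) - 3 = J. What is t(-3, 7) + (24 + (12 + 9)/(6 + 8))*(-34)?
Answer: -867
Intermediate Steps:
t(J, a) = 3 + J
t(-3, 7) + (24 + (12 + 9)/(6 + 8))*(-34) = (3 - 3) + (24 + (12 + 9)/(6 + 8))*(-34) = 0 + (24 + 21/14)*(-34) = 0 + (24 + 21*(1/14))*(-34) = 0 + (24 + 3/2)*(-34) = 0 + (51/2)*(-34) = 0 - 867 = -867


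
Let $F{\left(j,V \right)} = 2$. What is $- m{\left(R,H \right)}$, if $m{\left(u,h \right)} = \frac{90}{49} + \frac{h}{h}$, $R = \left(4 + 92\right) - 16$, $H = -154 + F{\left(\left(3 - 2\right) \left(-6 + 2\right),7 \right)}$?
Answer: $- \frac{139}{49} \approx -2.8367$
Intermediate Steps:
$H = -152$ ($H = -154 + 2 = -152$)
$R = 80$ ($R = 96 - 16 = 80$)
$m{\left(u,h \right)} = \frac{139}{49}$ ($m{\left(u,h \right)} = 90 \cdot \frac{1}{49} + 1 = \frac{90}{49} + 1 = \frac{139}{49}$)
$- m{\left(R,H \right)} = \left(-1\right) \frac{139}{49} = - \frac{139}{49}$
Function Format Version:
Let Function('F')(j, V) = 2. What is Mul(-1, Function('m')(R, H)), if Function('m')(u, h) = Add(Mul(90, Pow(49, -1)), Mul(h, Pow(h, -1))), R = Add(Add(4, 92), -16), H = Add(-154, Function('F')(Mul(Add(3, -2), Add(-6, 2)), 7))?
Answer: Rational(-139, 49) ≈ -2.8367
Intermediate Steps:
H = -152 (H = Add(-154, 2) = -152)
R = 80 (R = Add(96, -16) = 80)
Function('m')(u, h) = Rational(139, 49) (Function('m')(u, h) = Add(Mul(90, Rational(1, 49)), 1) = Add(Rational(90, 49), 1) = Rational(139, 49))
Mul(-1, Function('m')(R, H)) = Mul(-1, Rational(139, 49)) = Rational(-139, 49)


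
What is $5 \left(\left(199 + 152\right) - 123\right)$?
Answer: $1140$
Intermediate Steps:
$5 \left(\left(199 + 152\right) - 123\right) = 5 \left(351 - 123\right) = 5 \cdot 228 = 1140$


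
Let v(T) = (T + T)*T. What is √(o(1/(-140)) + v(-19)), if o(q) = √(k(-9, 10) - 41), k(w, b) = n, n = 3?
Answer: √(722 + I*√38) ≈ 26.87 + 0.1147*I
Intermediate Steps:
k(w, b) = 3
o(q) = I*√38 (o(q) = √(3 - 41) = √(-38) = I*√38)
v(T) = 2*T² (v(T) = (2*T)*T = 2*T²)
√(o(1/(-140)) + v(-19)) = √(I*√38 + 2*(-19)²) = √(I*√38 + 2*361) = √(I*√38 + 722) = √(722 + I*√38)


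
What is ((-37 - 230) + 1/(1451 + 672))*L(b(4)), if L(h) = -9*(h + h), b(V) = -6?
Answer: -61218720/2123 ≈ -28836.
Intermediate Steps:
L(h) = -18*h
((-37 - 230) + 1/(1451 + 672))*L(b(4)) = ((-37 - 230) + 1/(1451 + 672))*(-18*(-6)) = (-267 + 1/2123)*108 = -566840/2123*108 = -61218720/2123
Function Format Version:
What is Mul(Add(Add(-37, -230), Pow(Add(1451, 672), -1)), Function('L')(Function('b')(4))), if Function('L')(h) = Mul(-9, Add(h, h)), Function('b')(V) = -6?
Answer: Rational(-61218720, 2123) ≈ -28836.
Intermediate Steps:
Function('L')(h) = Mul(-18, h) (Function('L')(h) = Mul(-9, Mul(2, h)) = Mul(-18, h))
Mul(Add(Add(-37, -230), Pow(Add(1451, 672), -1)), Function('L')(Function('b')(4))) = Mul(Add(Add(-37, -230), Pow(Add(1451, 672), -1)), Mul(-18, -6)) = Mul(Add(-267, Pow(2123, -1)), 108) = Mul(Add(-267, Rational(1, 2123)), 108) = Mul(Rational(-566840, 2123), 108) = Rational(-61218720, 2123)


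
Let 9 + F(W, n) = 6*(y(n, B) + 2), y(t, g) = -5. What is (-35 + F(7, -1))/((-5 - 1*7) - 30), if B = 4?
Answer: 31/21 ≈ 1.4762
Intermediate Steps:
F(W, n) = -27 (F(W, n) = -9 + 6*(-5 + 2) = -9 + 6*(-3) = -9 - 18 = -27)
(-35 + F(7, -1))/((-5 - 1*7) - 30) = (-35 - 27)/((-5 - 1*7) - 30) = -62/((-5 - 7) - 30) = -62/(-12 - 30) = -62/(-42) = -62*(-1/42) = 31/21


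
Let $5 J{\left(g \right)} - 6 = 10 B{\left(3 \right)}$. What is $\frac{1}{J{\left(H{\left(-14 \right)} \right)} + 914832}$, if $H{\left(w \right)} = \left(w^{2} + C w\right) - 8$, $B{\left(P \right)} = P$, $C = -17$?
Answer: $\frac{5}{4574196} \approx 1.0931 \cdot 10^{-6}$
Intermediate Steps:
$H{\left(w \right)} = -8 + w^{2} - 17 w$ ($H{\left(w \right)} = \left(w^{2} - 17 w\right) - 8 = -8 + w^{2} - 17 w$)
$J{\left(g \right)} = \frac{36}{5}$ ($J{\left(g \right)} = \frac{6}{5} + \frac{10 \cdot 3}{5} = \frac{6}{5} + \frac{1}{5} \cdot 30 = \frac{6}{5} + 6 = \frac{36}{5}$)
$\frac{1}{J{\left(H{\left(-14 \right)} \right)} + 914832} = \frac{1}{\frac{36}{5} + 914832} = \frac{1}{\frac{4574196}{5}} = \frac{5}{4574196}$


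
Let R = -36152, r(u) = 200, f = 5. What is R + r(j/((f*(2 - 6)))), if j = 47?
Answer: -35952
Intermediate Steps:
R + r(j/((f*(2 - 6)))) = -36152 + 200 = -35952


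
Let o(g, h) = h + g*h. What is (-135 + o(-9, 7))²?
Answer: 36481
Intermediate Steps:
(-135 + o(-9, 7))² = (-135 + 7*(1 - 9))² = (-135 + 7*(-8))² = (-135 - 56)² = (-191)² = 36481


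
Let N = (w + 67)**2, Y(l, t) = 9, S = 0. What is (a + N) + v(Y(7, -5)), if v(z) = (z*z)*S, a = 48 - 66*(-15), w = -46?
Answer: 1479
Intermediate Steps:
a = 1038 (a = 48 + 990 = 1038)
N = 441 (N = (-46 + 67)**2 = 21**2 = 441)
v(z) = 0 (v(z) = (z*z)*0 = z**2*0 = 0)
(a + N) + v(Y(7, -5)) = (1038 + 441) + 0 = 1479 + 0 = 1479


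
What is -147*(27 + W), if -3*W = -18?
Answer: -4851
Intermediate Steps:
W = 6 (W = -⅓*(-18) = 6)
-147*(27 + W) = -147*(27 + 6) = -147*33 = -4851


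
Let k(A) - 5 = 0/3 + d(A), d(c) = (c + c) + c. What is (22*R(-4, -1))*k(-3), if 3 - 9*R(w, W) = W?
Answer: -352/9 ≈ -39.111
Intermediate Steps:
d(c) = 3*c (d(c) = 2*c + c = 3*c)
R(w, W) = ⅓ - W/9
k(A) = 5 + 3*A (k(A) = 5 + (0/3 + 3*A) = 5 + (0*(⅓) + 3*A) = 5 + (0 + 3*A) = 5 + 3*A)
(22*R(-4, -1))*k(-3) = (22*(⅓ - ⅑*(-1)))*(5 + 3*(-3)) = (22*(⅓ + ⅑))*(5 - 9) = (22*(4/9))*(-4) = (88/9)*(-4) = -352/9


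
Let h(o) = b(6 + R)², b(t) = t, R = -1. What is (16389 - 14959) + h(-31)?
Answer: 1455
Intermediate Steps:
h(o) = 25 (h(o) = (6 - 1)² = 5² = 25)
(16389 - 14959) + h(-31) = (16389 - 14959) + 25 = 1430 + 25 = 1455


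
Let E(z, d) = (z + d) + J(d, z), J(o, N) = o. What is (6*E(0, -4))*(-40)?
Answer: 1920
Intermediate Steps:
E(z, d) = z + 2*d (E(z, d) = (z + d) + d = (d + z) + d = z + 2*d)
(6*E(0, -4))*(-40) = (6*(0 + 2*(-4)))*(-40) = (6*(0 - 8))*(-40) = (6*(-8))*(-40) = -48*(-40) = 1920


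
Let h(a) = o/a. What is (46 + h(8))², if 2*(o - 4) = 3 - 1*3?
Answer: 8649/4 ≈ 2162.3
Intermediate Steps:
o = 4 (o = 4 + (3 - 1*3)/2 = 4 + (3 - 3)/2 = 4 + (½)*0 = 4 + 0 = 4)
h(a) = 4/a
(46 + h(8))² = (46 + 4/8)² = (46 + 4*(⅛))² = (46 + ½)² = (93/2)² = 8649/4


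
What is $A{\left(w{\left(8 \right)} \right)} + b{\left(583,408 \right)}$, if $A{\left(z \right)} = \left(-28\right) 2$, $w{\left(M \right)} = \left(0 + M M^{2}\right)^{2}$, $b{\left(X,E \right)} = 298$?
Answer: $242$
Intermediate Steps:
$w{\left(M \right)} = M^{6}$ ($w{\left(M \right)} = \left(0 + M^{3}\right)^{2} = \left(M^{3}\right)^{2} = M^{6}$)
$A{\left(z \right)} = -56$
$A{\left(w{\left(8 \right)} \right)} + b{\left(583,408 \right)} = -56 + 298 = 242$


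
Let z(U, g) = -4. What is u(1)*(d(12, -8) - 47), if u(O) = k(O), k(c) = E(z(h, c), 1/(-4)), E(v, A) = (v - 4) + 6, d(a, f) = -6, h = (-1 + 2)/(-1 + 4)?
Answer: 106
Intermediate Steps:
h = ⅓ (h = 1/3 = 1*(⅓) = ⅓ ≈ 0.33333)
E(v, A) = 2 + v (E(v, A) = (-4 + v) + 6 = 2 + v)
k(c) = -2 (k(c) = 2 - 4 = -2)
u(O) = -2
u(1)*(d(12, -8) - 47) = -2*(-6 - 47) = -2*(-53) = 106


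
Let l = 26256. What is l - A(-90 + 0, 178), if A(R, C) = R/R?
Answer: 26255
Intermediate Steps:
A(R, C) = 1
l - A(-90 + 0, 178) = 26256 - 1*1 = 26256 - 1 = 26255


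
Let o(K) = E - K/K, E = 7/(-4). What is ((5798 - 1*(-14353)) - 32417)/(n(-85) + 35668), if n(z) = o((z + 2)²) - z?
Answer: -49064/143001 ≈ -0.34310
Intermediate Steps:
E = -7/4 (E = 7*(-¼) = -7/4 ≈ -1.7500)
o(K) = -11/4 (o(K) = -7/4 - K/K = -7/4 - 1*1 = -7/4 - 1 = -11/4)
n(z) = -11/4 - z
((5798 - 1*(-14353)) - 32417)/(n(-85) + 35668) = ((5798 - 1*(-14353)) - 32417)/((-11/4 - 1*(-85)) + 35668) = ((5798 + 14353) - 32417)/((-11/4 + 85) + 35668) = (20151 - 32417)/(329/4 + 35668) = -12266/143001/4 = -12266*4/143001 = -49064/143001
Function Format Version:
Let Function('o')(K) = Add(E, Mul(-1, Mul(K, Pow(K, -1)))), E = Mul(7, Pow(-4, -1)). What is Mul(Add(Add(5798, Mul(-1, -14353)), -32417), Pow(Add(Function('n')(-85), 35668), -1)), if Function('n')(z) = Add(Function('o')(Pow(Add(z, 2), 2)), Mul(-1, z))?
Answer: Rational(-49064, 143001) ≈ -0.34310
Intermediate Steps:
E = Rational(-7, 4) (E = Mul(7, Rational(-1, 4)) = Rational(-7, 4) ≈ -1.7500)
Function('o')(K) = Rational(-11, 4) (Function('o')(K) = Add(Rational(-7, 4), Mul(-1, Mul(K, Pow(K, -1)))) = Add(Rational(-7, 4), Mul(-1, 1)) = Add(Rational(-7, 4), -1) = Rational(-11, 4))
Function('n')(z) = Add(Rational(-11, 4), Mul(-1, z))
Mul(Add(Add(5798, Mul(-1, -14353)), -32417), Pow(Add(Function('n')(-85), 35668), -1)) = Mul(Add(Add(5798, Mul(-1, -14353)), -32417), Pow(Add(Add(Rational(-11, 4), Mul(-1, -85)), 35668), -1)) = Mul(Add(Add(5798, 14353), -32417), Pow(Add(Add(Rational(-11, 4), 85), 35668), -1)) = Mul(Add(20151, -32417), Pow(Add(Rational(329, 4), 35668), -1)) = Mul(-12266, Pow(Rational(143001, 4), -1)) = Mul(-12266, Rational(4, 143001)) = Rational(-49064, 143001)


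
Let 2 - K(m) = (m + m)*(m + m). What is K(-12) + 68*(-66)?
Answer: -5062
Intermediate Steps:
K(m) = 2 - 4*m**2 (K(m) = 2 - (m + m)*(m + m) = 2 - 2*m*2*m = 2 - 4*m**2)
K(-12) + 68*(-66) = (2 - 4*(-12)**2) + 68*(-66) = (2 - 4*144) - 4488 = (2 - 576) - 4488 = -574 - 4488 = -5062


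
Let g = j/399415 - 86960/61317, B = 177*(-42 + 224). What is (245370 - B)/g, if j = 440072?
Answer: -1305097145056395/1937308394 ≈ -6.7367e+5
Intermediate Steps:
B = 32214 (B = 177*182 = 32214)
g = -7749233576/24490929555 (g = 440072/399415 - 86960/61317 = -7749233576/24490929555 ≈ -0.31641)
(245370 - B)/g = (245370 - 1*32214)/(-7749233576/24490929555) = (245370 - 32214)*(-24490929555/7749233576) = 213156*(-24490929555/7749233576) = -1305097145056395/1937308394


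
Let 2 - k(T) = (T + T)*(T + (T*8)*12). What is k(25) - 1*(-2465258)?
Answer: 2344010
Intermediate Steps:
k(T) = 2 - 194*T² (k(T) = 2 - (T + T)*(T + (T*8)*12) = 2 - 2*T*(T + (8*T)*12) = 2 - 2*T*(T + 96*T) = 2 - 2*T*97*T = 2 - 194*T²)
k(25) - 1*(-2465258) = (2 - 194*25²) - 1*(-2465258) = (2 - 194*625) + 2465258 = (2 - 121250) + 2465258 = -121248 + 2465258 = 2344010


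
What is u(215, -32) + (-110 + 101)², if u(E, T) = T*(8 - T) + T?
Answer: -1231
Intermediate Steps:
u(E, T) = T + T*(8 - T)
u(215, -32) + (-110 + 101)² = -32*(9 - 1*(-32)) + (-110 + 101)² = -32*(9 + 32) + (-9)² = -32*41 + 81 = -1312 + 81 = -1231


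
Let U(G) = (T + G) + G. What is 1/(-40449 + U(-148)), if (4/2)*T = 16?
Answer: -1/40737 ≈ -2.4548e-5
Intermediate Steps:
T = 8 (T = (½)*16 = 8)
U(G) = 8 + 2*G (U(G) = (8 + G) + G = 8 + 2*G)
1/(-40449 + U(-148)) = 1/(-40449 + (8 + 2*(-148))) = 1/(-40449 + (8 - 296)) = 1/(-40449 - 288) = 1/(-40737) = -1/40737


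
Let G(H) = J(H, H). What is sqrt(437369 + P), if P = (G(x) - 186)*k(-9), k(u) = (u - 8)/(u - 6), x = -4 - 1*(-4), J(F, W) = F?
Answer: sqrt(10928955)/5 ≈ 661.18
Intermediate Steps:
x = 0 (x = -4 + 4 = 0)
G(H) = H
k(u) = (-8 + u)/(-6 + u)
P = -1054/5 (P = (0 - 186)*((-8 - 9)/(-6 - 9)) = -186*(-17)/(-15) = -(-62)*(-17)/5 = -186*17/15 = -1054/5 ≈ -210.80)
sqrt(437369 + P) = sqrt(437369 - 1054/5) = sqrt(2185791/5) = sqrt(10928955)/5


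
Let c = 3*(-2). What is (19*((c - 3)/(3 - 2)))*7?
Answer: -1197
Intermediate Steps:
c = -6
(19*((c - 3)/(3 - 2)))*7 = (19*((-6 - 3)/(3 - 2)))*7 = (19*(-9/1))*7 = (19*(-9*1))*7 = (19*(-9))*7 = -171*7 = -1197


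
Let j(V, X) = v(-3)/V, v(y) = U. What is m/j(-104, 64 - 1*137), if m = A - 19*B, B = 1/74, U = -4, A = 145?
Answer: 139243/37 ≈ 3763.3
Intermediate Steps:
B = 1/74 ≈ 0.013514
v(y) = -4
m = 10711/74 (m = 145 - 19*1/74 = 145 - 19/74 = 10711/74 ≈ 144.74)
j(V, X) = -4/V
m/j(-104, 64 - 1*137) = 10711/(74*((-4/(-104)))) = 10711/(74*((-4*(-1/104)))) = 10711/(74*(1/26)) = (10711/74)*26 = 139243/37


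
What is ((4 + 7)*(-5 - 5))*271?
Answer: -29810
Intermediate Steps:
((4 + 7)*(-5 - 5))*271 = (11*(-10))*271 = -110*271 = -29810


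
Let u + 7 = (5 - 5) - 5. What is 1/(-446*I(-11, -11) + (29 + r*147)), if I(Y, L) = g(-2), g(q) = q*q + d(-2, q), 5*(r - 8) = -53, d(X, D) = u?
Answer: 5/16074 ≈ 0.00031106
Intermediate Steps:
u = -12 (u = -7 + ((5 - 5) - 5) = -7 + (0 - 5) = -7 - 5 = -12)
d(X, D) = -12
r = -13/5 (r = 8 + (⅕)*(-53) = 8 - 53/5 = -13/5 ≈ -2.6000)
g(q) = -12 + q² (g(q) = q*q - 12 = q² - 12 = -12 + q²)
I(Y, L) = -8 (I(Y, L) = -12 + (-2)² = -12 + 4 = -8)
1/(-446*I(-11, -11) + (29 + r*147)) = 1/(-446*(-8) + (29 - 13/5*147)) = 1/(3568 + (29 - 1911/5)) = 1/(3568 - 1766/5) = 1/(16074/5) = 5/16074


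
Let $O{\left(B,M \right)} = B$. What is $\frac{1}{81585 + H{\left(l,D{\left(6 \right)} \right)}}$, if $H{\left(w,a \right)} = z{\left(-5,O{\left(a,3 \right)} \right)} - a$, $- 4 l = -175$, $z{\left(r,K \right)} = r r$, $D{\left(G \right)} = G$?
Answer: $\frac{1}{81604} \approx 1.2254 \cdot 10^{-5}$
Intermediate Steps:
$z{\left(r,K \right)} = r^{2}$
$l = \frac{175}{4}$ ($l = \left(- \frac{1}{4}\right) \left(-175\right) = \frac{175}{4} \approx 43.75$)
$H{\left(w,a \right)} = 25 - a$ ($H{\left(w,a \right)} = \left(-5\right)^{2} - a = 25 - a$)
$\frac{1}{81585 + H{\left(l,D{\left(6 \right)} \right)}} = \frac{1}{81585 + \left(25 - 6\right)} = \frac{1}{81585 + 19} = \frac{1}{81604}$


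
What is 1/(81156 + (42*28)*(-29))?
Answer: 1/47052 ≈ 2.1253e-5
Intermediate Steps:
1/(81156 + (42*28)*(-29)) = 1/(81156 + 1176*(-29)) = 1/(81156 - 34104) = 1/47052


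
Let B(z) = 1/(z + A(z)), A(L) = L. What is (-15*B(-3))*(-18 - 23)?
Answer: -205/2 ≈ -102.50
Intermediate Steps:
B(z) = 1/(2*z) (B(z) = 1/(z + z) = 1/(2*z))
(-15*B(-3))*(-18 - 23) = (-15/(2*(-3)))*(-18 - 23) = -15*(-1)/(2*3)*(-41) = -15*(-⅙)*(-41) = (5/2)*(-41) = -205/2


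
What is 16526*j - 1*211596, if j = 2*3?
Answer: -112440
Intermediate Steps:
j = 6
16526*j - 1*211596 = 16526*6 - 1*211596 = 99156 - 211596 = -112440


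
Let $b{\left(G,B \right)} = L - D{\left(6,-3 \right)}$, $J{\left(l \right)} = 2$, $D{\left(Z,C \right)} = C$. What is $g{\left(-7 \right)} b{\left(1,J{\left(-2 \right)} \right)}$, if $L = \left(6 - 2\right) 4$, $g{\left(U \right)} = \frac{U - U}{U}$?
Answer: $0$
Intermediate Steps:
$g{\left(U \right)} = 0$ ($g{\left(U \right)} = \frac{0}{U} = 0$)
$L = 16$ ($L = 4 \cdot 4 = 16$)
$b{\left(G,B \right)} = 19$ ($b{\left(G,B \right)} = 16 - -3 = 16 + 3 = 19$)
$g{\left(-7 \right)} b{\left(1,J{\left(-2 \right)} \right)} = 0 \cdot 19 = 0$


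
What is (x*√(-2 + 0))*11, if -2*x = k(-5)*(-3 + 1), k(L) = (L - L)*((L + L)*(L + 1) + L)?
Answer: 0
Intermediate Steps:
k(L) = 0 (k(L) = 0*((2*L)*(1 + L) + L) = 0*(2*L*(1 + L) + L) = 0*(L + 2*L*(1 + L)) = 0)
x = 0 (x = -0*(-3 + 1) = -0*(-2) = -½*0 = 0)
(x*√(-2 + 0))*11 = (0*√(-2 + 0))*11 = (0*√(-2))*11 = (0*(I*√2))*11 = 0*11 = 0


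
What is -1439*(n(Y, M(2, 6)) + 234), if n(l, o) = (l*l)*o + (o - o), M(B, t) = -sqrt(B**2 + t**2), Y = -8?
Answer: -336726 + 184192*sqrt(10) ≈ 2.4574e+5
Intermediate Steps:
n(l, o) = o*l**2 (n(l, o) = l**2*o + 0 = o*l**2 + 0 = o*l**2)
-1439*(n(Y, M(2, 6)) + 234) = -1439*(-sqrt(2**2 + 6**2)*(-8)**2 + 234) = -1439*(-sqrt(4 + 36)*64 + 234) = -1439*(-sqrt(40)*64 + 234) = -1439*(-2*sqrt(10)*64 + 234) = -1439*(-128*sqrt(10) + 234) = -1439*(234 - 128*sqrt(10)) = -336726 + 184192*sqrt(10)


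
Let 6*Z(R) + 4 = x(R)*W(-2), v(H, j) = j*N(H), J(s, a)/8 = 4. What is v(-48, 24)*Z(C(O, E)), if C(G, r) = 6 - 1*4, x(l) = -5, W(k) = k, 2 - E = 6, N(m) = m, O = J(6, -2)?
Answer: -1152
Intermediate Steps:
J(s, a) = 32 (J(s, a) = 8*4 = 32)
O = 32
E = -4 (E = 2 - 1*6 = 2 - 6 = -4)
v(H, j) = H*j (v(H, j) = j*H = H*j)
C(G, r) = 2 (C(G, r) = 6 - 4 = 2)
Z(R) = 1 (Z(R) = -⅔ + (-5*(-2))/6 = -⅔ + (⅙)*10 = -⅔ + 5/3 = 1)
v(-48, 24)*Z(C(O, E)) = -48*24*1 = -1152*1 = -1152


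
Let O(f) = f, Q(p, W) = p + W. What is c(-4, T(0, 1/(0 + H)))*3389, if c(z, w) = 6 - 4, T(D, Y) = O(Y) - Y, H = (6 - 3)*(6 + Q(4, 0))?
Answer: 6778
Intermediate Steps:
Q(p, W) = W + p
H = 30 (H = (6 - 3)*(6 + (0 + 4)) = 3*(6 + 4) = 3*10 = 30)
T(D, Y) = 0 (T(D, Y) = Y - Y = 0)
c(z, w) = 2
c(-4, T(0, 1/(0 + H)))*3389 = 2*3389 = 6778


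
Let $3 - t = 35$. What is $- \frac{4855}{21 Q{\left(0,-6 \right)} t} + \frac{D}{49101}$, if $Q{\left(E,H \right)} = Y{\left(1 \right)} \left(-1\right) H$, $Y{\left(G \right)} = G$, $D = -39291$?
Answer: $\frac{26654681}{65991744} \approx 0.40391$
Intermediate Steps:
$t = -32$ ($t = 3 - 35 = -32$)
$Q{\left(E,H \right)} = - H$ ($Q{\left(E,H \right)} = 1 \left(-1\right) H = - H$)
$- \frac{4855}{21 Q{\left(0,-6 \right)} t} + \frac{D}{49101} = - \frac{4855}{21 \left(\left(-1\right) \left(-6\right)\right) \left(-32\right)} - \frac{39291}{49101} = - \frac{4855}{21 \cdot 6 \left(-32\right)} - \frac{13097}{16367} = - \frac{4855}{126 \left(-32\right)} - \frac{13097}{16367} = - \frac{4855}{-4032} - \frac{13097}{16367} = \left(-4855\right) \left(- \frac{1}{4032}\right) - \frac{13097}{16367} = \frac{4855}{4032} - \frac{13097}{16367} = \frac{26654681}{65991744}$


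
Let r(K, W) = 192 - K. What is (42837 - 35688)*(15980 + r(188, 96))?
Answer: 114269616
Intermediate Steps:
(42837 - 35688)*(15980 + r(188, 96)) = (42837 - 35688)*(15980 + (192 - 1*188)) = 7149*(15980 + (192 - 188)) = 7149*(15980 + 4) = 7149*15984 = 114269616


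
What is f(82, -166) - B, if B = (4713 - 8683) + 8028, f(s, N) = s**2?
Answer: 2666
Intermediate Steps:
B = 4058 (B = -3970 + 8028 = 4058)
f(82, -166) - B = 82**2 - 1*4058 = 6724 - 4058 = 2666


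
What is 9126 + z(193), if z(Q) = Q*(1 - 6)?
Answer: 8161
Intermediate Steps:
z(Q) = -5*Q (z(Q) = Q*(-5) = -5*Q)
9126 + z(193) = 9126 - 5*193 = 9126 - 965 = 8161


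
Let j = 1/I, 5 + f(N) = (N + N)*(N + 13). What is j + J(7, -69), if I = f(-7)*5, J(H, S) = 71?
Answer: 31594/445 ≈ 70.998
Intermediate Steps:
f(N) = -5 + 2*N*(13 + N) (f(N) = -5 + (N + N)*(N + 13) = -5 + (2*N)*(13 + N) = -5 + 2*N*(13 + N))
I = -445 (I = (-5 + 2*(-7)**2 + 26*(-7))*5 = (-5 + 2*49 - 182)*5 = (-5 + 98 - 182)*5 = -89*5 = -445)
j = -1/445 (j = 1/(-445) = -1/445 ≈ -0.0022472)
j + J(7, -69) = -1/445 + 71 = 31594/445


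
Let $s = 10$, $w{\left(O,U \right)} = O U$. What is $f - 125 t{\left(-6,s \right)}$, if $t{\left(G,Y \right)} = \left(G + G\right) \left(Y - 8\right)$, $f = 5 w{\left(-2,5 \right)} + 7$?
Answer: $2957$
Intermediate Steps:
$f = -43$ ($f = 5 \left(\left(-2\right) 5\right) + 7 = 5 \left(-10\right) + 7 = -50 + 7 = -43$)
$t{\left(G,Y \right)} = 2 G \left(-8 + Y\right)$
$f - 125 t{\left(-6,s \right)} = -43 - 125 \cdot 2 \left(-6\right) \left(-8 + 10\right) = -43 - 125 \cdot 2 \left(-6\right) 2 = -43 - -3000 = -43 + 3000 = 2957$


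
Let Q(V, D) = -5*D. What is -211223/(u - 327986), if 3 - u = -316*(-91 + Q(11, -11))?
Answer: 11117/17861 ≈ 0.62242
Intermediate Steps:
u = -11373 (u = 3 - (-316)*(-91 - 5*(-11)) = 3 - (-316)*(-91 + 55) = 3 - (-316)*(-36) = 3 - 1*11376 = 3 - 11376 = -11373)
-211223/(u - 327986) = -211223/(-11373 - 327986) = -211223/(-339359) = -211223*(-1/339359) = 11117/17861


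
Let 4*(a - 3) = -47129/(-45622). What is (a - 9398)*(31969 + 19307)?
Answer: -21977247801789/45622 ≈ -4.8172e+8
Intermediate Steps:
a = 594593/182488 (a = 3 + (-47129/(-45622))/4 = 3 + (-47129*(-1/45622))/4 = 3 + (¼)*(47129/45622) = 3 + 47129/182488 = 594593/182488 ≈ 3.2583)
(a - 9398)*(31969 + 19307) = (594593/182488 - 9398)*(31969 + 19307) = -1714427631/182488*51276 = -21977247801789/45622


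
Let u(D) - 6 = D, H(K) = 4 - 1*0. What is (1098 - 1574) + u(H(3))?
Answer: -466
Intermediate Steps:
H(K) = 4 (H(K) = 4 + 0 = 4)
u(D) = 6 + D
(1098 - 1574) + u(H(3)) = (1098 - 1574) + (6 + 4) = -476 + 10 = -466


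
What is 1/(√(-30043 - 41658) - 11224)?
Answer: -11224/126049877 - I*√71701/126049877 ≈ -8.9044e-5 - 2.1243e-6*I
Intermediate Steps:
1/(√(-30043 - 41658) - 11224) = 1/(√(-71701) - 11224) = 1/(I*√71701 - 11224) = 1/(-11224 + I*√71701)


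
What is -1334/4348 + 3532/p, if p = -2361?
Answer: -9253355/5132814 ≈ -1.8028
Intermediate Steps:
-1334/4348 + 3532/p = -1334/4348 + 3532/(-2361) = -1334*1/4348 + 3532*(-1/2361) = -667/2174 - 3532/2361 = -9253355/5132814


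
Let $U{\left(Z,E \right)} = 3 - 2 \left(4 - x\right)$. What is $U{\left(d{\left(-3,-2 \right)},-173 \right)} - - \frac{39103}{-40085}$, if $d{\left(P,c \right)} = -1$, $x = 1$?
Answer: $- \frac{159358}{40085} \approx -3.9755$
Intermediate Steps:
$U{\left(Z,E \right)} = -3$ ($U{\left(Z,E \right)} = 3 - 2 \left(4 - 1\right) = 3 - 6 = -3$)
$U{\left(d{\left(-3,-2 \right)},-173 \right)} - - \frac{39103}{-40085} = -3 - - \frac{39103}{-40085} = -3 - \left(-39103\right) \left(- \frac{1}{40085}\right) = -3 - \frac{39103}{40085} = - \frac{159358}{40085}$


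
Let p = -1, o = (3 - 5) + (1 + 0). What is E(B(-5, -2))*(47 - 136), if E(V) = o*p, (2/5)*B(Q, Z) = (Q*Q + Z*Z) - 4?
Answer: -89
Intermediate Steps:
o = -1 (o = -2 + 1 = -1)
B(Q, Z) = -10 + 5*Q**2/2 + 5*Z**2/2 (B(Q, Z) = 5*((Q*Q + Z*Z) - 4)/2 = 5*((Q**2 + Z**2) - 4)/2 = 5*(-4 + Q**2 + Z**2)/2 = -10 + 5*Q**2/2 + 5*Z**2/2)
E(V) = 1 (E(V) = -1*(-1) = 1)
E(B(-5, -2))*(47 - 136) = 1*(47 - 136) = 1*(-89) = -89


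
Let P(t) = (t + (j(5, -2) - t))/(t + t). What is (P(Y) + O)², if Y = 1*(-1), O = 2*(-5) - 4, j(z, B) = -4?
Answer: 144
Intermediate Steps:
O = -14 (O = -10 - 4 = -14)
Y = -1
P(t) = -2/t (P(t) = (t + (-4 - t))/(t + t) = -4*1/(2*t) = -2/t)
(P(Y) + O)² = (-2/(-1) - 14)² = (-2*(-1) - 14)² = (2 - 14)² = (-12)² = 144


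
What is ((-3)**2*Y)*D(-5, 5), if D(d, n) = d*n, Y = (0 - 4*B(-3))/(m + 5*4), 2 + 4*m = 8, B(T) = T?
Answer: -5400/43 ≈ -125.58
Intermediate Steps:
m = 3/2 (m = -1/2 + (1/4)*8 = -1/2 + 2 = 3/2 ≈ 1.5000)
Y = 24/43 (Y = (0 - 4*(-3))/(3/2 + 5*4) = (0 + 12)/(3/2 + 20) = 12/(43/2) = 12*(2/43) = 24/43 ≈ 0.55814)
((-3)**2*Y)*D(-5, 5) = ((-3)**2*(24/43))*(-5*5) = (9*(24/43))*(-25) = (216/43)*(-25) = -5400/43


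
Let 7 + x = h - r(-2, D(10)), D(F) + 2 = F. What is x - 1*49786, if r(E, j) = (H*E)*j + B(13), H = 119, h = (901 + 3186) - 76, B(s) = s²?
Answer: -44047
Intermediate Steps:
D(F) = -2 + F
h = 4011 (h = 4087 - 76 = 4011)
r(E, j) = 169 + 119*E*j (r(E, j) = (119*E)*j + 13² = 119*E*j + 169 = 169 + 119*E*j)
x = 5739 (x = -7 + (4011 - (169 + 119*(-2)*(-2 + 10))) = -7 + (4011 - (169 + 119*(-2)*8)) = -7 + (4011 - (169 - 1904)) = -7 + (4011 - 1*(-1735)) = -7 + (4011 + 1735) = -7 + 5746 = 5739)
x - 1*49786 = 5739 - 1*49786 = 5739 - 49786 = -44047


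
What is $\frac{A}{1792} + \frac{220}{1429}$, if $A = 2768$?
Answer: $\frac{271857}{160048} \approx 1.6986$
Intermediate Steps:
$\frac{A}{1792} + \frac{220}{1429} = \frac{2768}{1792} + \frac{220}{1429} = 2768 \cdot \frac{1}{1792} + 220 \cdot \frac{1}{1429} = \frac{173}{112} + \frac{220}{1429} = \frac{271857}{160048}$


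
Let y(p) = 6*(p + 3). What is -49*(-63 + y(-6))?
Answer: 3969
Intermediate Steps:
y(p) = 18 + 6*p (y(p) = 6*(3 + p) = 18 + 6*p)
-49*(-63 + y(-6)) = -49*(-63 + (18 + 6*(-6))) = -49*(-63 + (18 - 36)) = -49*(-63 - 18) = -49*(-81) = 3969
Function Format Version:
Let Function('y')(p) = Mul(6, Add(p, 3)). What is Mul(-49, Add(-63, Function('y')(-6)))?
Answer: 3969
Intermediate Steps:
Function('y')(p) = Add(18, Mul(6, p)) (Function('y')(p) = Mul(6, Add(3, p)) = Add(18, Mul(6, p)))
Mul(-49, Add(-63, Function('y')(-6))) = Mul(-49, Add(-63, Add(18, Mul(6, -6)))) = Mul(-49, Add(-63, Add(18, -36))) = Mul(-49, Add(-63, -18)) = Mul(-49, -81) = 3969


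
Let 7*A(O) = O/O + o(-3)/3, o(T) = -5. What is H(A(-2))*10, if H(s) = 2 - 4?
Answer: -20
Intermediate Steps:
A(O) = -2/21 (A(O) = (O/O - 5/3)/7 = (1 - 5*1/3)/7 = (1 - 5/3)/7 = (1/7)*(-2/3) = -2/21)
H(s) = -2
H(A(-2))*10 = -2*10 = -20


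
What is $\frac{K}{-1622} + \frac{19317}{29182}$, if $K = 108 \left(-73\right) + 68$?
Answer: $\frac{129709343}{23666602} \approx 5.4807$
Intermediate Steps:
$K = -7816$ ($K = -7884 + 68 = -7816$)
$\frac{K}{-1622} + \frac{19317}{29182} = - \frac{7816}{-1622} + \frac{19317}{29182} = \left(-7816\right) \left(- \frac{1}{1622}\right) + 19317 \cdot \frac{1}{29182} = \frac{3908}{811} + \frac{19317}{29182} = \frac{129709343}{23666602}$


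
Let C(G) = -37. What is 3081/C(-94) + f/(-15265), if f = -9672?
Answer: -46673601/564805 ≈ -82.637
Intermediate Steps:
3081/C(-94) + f/(-15265) = 3081/(-37) - 9672/(-15265) = 3081*(-1/37) - 9672*(-1/15265) = -3081/37 + 9672/15265 = -46673601/564805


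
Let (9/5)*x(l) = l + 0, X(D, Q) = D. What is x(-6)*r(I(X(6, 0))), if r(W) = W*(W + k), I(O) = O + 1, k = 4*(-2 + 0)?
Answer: 70/3 ≈ 23.333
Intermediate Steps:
k = -8 (k = 4*(-2) = -8)
I(O) = 1 + O
x(l) = 5*l/9 (x(l) = 5*(l + 0)/9 = 5*l/9)
r(W) = W*(-8 + W) (r(W) = W*(W - 8) = W*(-8 + W))
x(-6)*r(I(X(6, 0))) = ((5/9)*(-6))*((1 + 6)*(-8 + (1 + 6))) = -70*(-8 + 7)/3 = -70*(-1)/3 = -10/3*(-7) = 70/3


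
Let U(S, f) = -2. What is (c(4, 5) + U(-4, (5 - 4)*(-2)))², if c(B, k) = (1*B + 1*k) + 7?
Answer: 196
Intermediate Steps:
c(B, k) = 7 + B + k (c(B, k) = (B + k) + 7 = 7 + B + k)
(c(4, 5) + U(-4, (5 - 4)*(-2)))² = ((7 + 4 + 5) - 2)² = (16 - 2)² = 14² = 196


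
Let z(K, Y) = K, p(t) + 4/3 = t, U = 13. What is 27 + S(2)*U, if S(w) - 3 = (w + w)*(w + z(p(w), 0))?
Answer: 614/3 ≈ 204.67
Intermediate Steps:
p(t) = -4/3 + t
S(w) = 3 + 2*w*(-4/3 + 2*w) (S(w) = 3 + (w + w)*(w + (-4/3 + w)) = 3 + (2*w)*(-4/3 + 2*w) = 3 + 2*w*(-4/3 + 2*w))
27 + S(2)*U = 27 + (3 + 4*2**2 - 8/3*2)*13 = 27 + (3 + 4*4 - 16/3)*13 = 27 + (3 + 16 - 16/3)*13 = 27 + (41/3)*13 = 27 + 533/3 = 614/3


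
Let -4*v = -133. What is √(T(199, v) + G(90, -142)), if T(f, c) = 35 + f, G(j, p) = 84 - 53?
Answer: √265 ≈ 16.279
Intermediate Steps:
v = 133/4 (v = -¼*(-133) = 133/4 ≈ 33.250)
G(j, p) = 31
√(T(199, v) + G(90, -142)) = √((35 + 199) + 31) = √(234 + 31) = √265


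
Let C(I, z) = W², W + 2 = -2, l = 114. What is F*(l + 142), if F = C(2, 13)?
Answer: 4096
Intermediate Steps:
W = -4 (W = -2 - 2 = -4)
C(I, z) = 16 (C(I, z) = (-4)² = 16)
F = 16
F*(l + 142) = 16*(114 + 142) = 16*256 = 4096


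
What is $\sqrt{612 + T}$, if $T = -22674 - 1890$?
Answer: $4 i \sqrt{1497} \approx 154.76 i$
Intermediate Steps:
$T = -24564$ ($T = -22674 - 1890 = -24564$)
$\sqrt{612 + T} = \sqrt{612 - 24564} = \sqrt{-23952} = 4 i \sqrt{1497}$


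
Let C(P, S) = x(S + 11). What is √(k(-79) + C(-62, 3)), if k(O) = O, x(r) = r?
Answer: I*√65 ≈ 8.0623*I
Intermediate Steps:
C(P, S) = 11 + S (C(P, S) = S + 11 = 11 + S)
√(k(-79) + C(-62, 3)) = √(-79 + (11 + 3)) = √(-79 + 14) = √(-65) = I*√65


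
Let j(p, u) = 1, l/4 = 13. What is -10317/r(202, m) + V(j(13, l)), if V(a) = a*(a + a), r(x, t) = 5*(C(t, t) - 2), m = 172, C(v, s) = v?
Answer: -8617/850 ≈ -10.138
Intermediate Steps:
l = 52 (l = 4*13 = 52)
r(x, t) = -10 + 5*t (r(x, t) = 5*(t - 2) = 5*(-2 + t) = -10 + 5*t)
V(a) = 2*a**2 (V(a) = a*(2*a) = 2*a**2)
-10317/r(202, m) + V(j(13, l)) = -10317/(-10 + 5*172) + 2*1**2 = -10317/(-10 + 860) + 2*1 = -10317/850 + 2 = -8617/850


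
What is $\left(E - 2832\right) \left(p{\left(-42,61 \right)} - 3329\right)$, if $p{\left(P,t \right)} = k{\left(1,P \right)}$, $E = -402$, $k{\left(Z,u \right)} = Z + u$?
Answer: $10898580$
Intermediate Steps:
$p{\left(P,t \right)} = 1 + P$
$\left(E - 2832\right) \left(p{\left(-42,61 \right)} - 3329\right) = \left(-402 - 2832\right) \left(\left(1 - 42\right) - 3329\right) = - 3234 \left(-41 - 3329\right) = \left(-3234\right) \left(-3370\right) = 10898580$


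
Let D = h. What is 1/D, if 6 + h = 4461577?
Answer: 1/4461571 ≈ 2.2414e-7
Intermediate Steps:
h = 4461571 (h = -6 + 4461577 = 4461571)
D = 4461571
1/D = 1/4461571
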